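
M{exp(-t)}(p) gamma(p)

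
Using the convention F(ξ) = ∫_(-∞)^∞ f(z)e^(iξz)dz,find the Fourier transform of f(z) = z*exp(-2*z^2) sqrt(2)*I*sqrt(pi)*ξ*exp(-ξ^2/8)/8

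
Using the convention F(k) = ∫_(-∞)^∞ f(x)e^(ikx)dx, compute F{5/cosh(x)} 5*pi/cosh(pi*k/2)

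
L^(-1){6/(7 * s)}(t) 6/7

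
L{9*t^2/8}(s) 9/(4*s^3)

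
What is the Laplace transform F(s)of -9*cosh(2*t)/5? -9*s/(5*s^2 - 20)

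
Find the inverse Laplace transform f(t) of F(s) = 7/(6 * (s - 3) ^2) 7 * t * exp(3 * t) /6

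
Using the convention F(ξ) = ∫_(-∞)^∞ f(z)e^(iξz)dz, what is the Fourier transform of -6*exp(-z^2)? -6*sqrt(pi)*exp(-ξ^2/4)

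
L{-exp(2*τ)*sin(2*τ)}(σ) -2/((σ - 2)^2 + 4)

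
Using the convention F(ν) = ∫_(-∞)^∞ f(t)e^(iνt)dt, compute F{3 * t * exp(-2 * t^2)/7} 3 * sqrt(2) * I * sqrt(pi) * ν * exp(-ν^2/8)/56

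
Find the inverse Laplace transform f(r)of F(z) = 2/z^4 r^3/3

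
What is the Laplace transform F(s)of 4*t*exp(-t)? 4/(s+1)^2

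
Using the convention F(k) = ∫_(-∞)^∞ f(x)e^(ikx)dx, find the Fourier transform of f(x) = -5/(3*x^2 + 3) -5*pi*exp(-Abs(k))/3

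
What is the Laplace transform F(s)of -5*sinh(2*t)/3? -10/(3*s^2 - 12)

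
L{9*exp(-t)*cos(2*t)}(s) 9*(s + 1)/((s + 1)^2 + 4)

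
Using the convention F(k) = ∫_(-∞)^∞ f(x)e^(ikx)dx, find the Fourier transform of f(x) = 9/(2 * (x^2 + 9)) 3 * pi * exp(-3 * Abs(k))/2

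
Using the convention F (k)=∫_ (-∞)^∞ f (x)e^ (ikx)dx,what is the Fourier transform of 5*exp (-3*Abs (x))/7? 30/ (7*(k^2+9))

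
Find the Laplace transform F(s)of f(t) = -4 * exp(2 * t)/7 -4/(7 * s - 14)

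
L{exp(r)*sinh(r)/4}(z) 1/(4*z*(z - 2))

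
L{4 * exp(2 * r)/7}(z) 4/(7 * (z - 2))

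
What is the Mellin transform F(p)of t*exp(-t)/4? gamma(p + 1)/4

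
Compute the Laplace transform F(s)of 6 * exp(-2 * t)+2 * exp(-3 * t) 6/(s+2)+2/(s+3)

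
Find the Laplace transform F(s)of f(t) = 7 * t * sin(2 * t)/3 28 * s/(3 * (s^2 + 4)^2)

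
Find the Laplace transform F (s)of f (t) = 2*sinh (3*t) 6/ (s^2 - 9)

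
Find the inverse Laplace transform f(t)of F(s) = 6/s 6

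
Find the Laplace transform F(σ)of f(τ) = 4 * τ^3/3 8/σ^4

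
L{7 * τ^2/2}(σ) 7/σ^3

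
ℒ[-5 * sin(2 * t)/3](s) -10/(3 * s^2 + 12)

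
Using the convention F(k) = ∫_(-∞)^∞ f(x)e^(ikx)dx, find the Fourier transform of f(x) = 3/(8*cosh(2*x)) 3*pi/(16*cosh(pi*k/4))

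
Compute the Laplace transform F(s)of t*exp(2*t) (s - 2)^(-2)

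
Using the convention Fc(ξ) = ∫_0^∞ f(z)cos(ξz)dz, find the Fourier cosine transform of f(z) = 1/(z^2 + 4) pi * exp(-2 * ξ)/4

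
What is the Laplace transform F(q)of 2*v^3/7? 12/(7*q^4)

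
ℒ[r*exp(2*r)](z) (z - 2)^(-2)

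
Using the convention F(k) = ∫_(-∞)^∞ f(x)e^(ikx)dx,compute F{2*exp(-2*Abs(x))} 8/(k^2 + 4)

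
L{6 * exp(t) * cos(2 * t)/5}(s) 6 * (s - 1)/(5 * ((s - 1)^2 + 4))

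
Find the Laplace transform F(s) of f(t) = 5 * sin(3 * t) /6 5/(2 * (s^2 + 9) ) 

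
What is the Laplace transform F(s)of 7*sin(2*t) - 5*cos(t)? 14/(s^2 + 4) - 5*s/(s^2 + 1)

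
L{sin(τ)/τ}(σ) atan(1/σ)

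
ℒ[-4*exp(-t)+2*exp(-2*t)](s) 2/(s+2) - 4/(s+1)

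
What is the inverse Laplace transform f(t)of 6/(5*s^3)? 3*t^2/5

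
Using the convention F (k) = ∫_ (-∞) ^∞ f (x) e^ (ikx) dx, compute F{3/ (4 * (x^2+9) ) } pi * exp (-3 * Abs (k) ) /4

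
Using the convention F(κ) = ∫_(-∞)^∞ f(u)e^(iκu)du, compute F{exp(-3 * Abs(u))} 6/(κ^2 + 9)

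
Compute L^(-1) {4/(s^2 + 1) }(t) 4*sin(t) 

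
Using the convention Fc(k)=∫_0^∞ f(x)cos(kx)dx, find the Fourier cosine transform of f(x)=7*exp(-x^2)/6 7*sqrt(pi)*exp(-k^2/4)/12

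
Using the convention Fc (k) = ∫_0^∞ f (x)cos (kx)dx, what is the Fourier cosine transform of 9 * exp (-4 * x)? 36/ (k^2 + 16)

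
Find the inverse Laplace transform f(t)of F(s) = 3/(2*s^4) t^3/4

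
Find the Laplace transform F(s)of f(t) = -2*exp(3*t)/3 -2/(3*s - 9)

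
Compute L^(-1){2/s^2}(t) 2*t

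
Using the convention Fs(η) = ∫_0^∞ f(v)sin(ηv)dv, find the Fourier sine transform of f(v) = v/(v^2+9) pi*exp(-3*η)/2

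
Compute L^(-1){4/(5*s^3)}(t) 2*t^2/5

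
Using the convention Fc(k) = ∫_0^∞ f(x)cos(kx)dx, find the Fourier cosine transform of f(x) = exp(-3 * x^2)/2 sqrt(3) * sqrt(pi) * exp(-k^2/12)/12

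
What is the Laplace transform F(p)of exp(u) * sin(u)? 1/((p - 1)^2 + 1)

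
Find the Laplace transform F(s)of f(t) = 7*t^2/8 7/(4*s^3)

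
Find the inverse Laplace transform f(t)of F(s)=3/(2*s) 3/2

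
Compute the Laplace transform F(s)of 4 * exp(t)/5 4/(5 * (s - 1))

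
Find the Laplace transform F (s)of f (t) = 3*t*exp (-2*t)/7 3/ (7*(s + 2)^2)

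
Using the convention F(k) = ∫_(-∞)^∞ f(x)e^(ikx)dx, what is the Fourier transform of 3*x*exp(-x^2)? 3*I*sqrt(pi)*k*exp(-k^2/4)/2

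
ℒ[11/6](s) 11/(6*s)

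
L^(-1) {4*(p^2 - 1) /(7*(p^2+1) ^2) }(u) 4*u*cos(u) /7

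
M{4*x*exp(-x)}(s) 4*gamma(s + 1)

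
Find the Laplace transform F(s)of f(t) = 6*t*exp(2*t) 6/(s - 2)^2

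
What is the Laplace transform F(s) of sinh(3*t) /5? 3/(5*(s^2 - 9) ) 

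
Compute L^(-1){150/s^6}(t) 5*t^5/4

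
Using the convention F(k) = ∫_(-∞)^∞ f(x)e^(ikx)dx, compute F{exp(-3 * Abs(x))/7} 6/(7 * (k^2 + 9))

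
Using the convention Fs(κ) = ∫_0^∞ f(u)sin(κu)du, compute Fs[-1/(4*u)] -pi/8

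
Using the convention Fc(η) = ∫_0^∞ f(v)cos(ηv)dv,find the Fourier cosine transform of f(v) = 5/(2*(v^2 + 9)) 5*pi*exp(-3*η)/12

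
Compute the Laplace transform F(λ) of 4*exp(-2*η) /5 4/(5*(λ+2) ) 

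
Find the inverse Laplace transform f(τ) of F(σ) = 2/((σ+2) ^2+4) exp(-2*τ)*sin(2*τ) 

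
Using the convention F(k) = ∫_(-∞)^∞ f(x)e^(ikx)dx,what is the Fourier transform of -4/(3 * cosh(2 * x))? -2 * pi/(3 * cosh(pi * k/4))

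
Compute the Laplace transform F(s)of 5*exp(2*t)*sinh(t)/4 5/(4*((s - 2)^2-1))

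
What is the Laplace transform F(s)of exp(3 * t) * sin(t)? 1/((s - 3)^2 + 1)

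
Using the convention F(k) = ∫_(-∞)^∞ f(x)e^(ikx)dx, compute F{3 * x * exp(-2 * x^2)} 3 * sqrt(2) * I * sqrt(pi) * k * exp(-k^2/8)/8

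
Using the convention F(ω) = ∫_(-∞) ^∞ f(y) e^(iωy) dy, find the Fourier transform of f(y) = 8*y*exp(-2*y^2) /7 sqrt(2)*I*sqrt(pi)*ω*exp(-ω^2/8) /7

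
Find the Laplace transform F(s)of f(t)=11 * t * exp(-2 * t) 11/(s + 2)^2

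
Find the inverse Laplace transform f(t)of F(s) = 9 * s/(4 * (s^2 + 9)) 9 * cos(3 * t)/4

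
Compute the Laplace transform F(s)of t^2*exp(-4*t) 2/(s+4)^3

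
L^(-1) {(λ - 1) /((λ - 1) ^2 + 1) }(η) exp(η) * cos(η) 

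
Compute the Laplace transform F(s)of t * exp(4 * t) (s - 4)^(-2)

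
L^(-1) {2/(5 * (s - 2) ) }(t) 2 * exp(2 * t) /5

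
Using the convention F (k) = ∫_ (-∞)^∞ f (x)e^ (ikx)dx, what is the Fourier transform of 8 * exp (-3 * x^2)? 8 * sqrt (3) * sqrt (pi) * exp (-k^2/12)/3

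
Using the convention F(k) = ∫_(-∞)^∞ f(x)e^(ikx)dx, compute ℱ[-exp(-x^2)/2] -sqrt(pi) * exp(-k^2/4)/2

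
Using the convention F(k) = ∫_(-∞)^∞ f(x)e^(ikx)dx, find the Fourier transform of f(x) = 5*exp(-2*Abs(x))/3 20/(3*(k^2 + 4))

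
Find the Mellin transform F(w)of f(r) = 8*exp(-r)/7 8*gamma(w)/7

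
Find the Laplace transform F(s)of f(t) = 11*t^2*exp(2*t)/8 11/(4*(s - 2)^3)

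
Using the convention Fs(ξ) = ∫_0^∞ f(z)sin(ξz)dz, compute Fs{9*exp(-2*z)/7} 9*ξ/(7*(ξ^2 + 4))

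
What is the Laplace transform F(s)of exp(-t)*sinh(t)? 1/(s*(s + 2))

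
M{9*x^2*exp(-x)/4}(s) 9*gamma(s + 2)/4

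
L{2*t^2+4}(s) 4/s+4/s^3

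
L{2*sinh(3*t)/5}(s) 6/(5*(s^2-9))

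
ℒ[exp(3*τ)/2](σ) 1/(2*(σ - 3))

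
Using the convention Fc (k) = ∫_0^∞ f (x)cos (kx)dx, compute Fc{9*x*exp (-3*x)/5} 9*(9 - k^2)/ (5*(k^2 + 9)^2)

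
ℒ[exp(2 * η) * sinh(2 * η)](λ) 2/(λ * (λ - 4))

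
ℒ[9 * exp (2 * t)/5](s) 9/ (5 * (s - 2))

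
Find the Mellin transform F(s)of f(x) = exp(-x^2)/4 gamma(s/2)/8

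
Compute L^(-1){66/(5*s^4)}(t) 11*t^3/5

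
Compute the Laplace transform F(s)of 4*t 4/s^2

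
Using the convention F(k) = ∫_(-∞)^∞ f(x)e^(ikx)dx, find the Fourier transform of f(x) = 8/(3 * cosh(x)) 8 * pi/(3 * cosh(pi * k/2))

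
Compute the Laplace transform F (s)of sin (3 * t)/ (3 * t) atan (3/s)/3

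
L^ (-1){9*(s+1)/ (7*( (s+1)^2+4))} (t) 9*exp (-t)*cos (2*t)/7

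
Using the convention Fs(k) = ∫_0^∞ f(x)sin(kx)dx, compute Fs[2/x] pi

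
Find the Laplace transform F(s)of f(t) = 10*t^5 1200/s^6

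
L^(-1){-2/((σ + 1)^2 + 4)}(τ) -exp(-τ)*sin(2*τ)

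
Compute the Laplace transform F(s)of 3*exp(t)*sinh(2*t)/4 3/(2*((s - 1)^2 - 4))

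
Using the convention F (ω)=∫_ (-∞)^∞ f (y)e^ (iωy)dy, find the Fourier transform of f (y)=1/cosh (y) pi/cosh (pi*ω/2)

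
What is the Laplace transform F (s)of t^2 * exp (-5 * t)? 2/ (s+5)^3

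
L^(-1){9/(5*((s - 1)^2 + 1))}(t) 9*exp(t)*sin(t)/5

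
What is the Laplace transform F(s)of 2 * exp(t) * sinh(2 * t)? 4/((s - 1)^2 - 4)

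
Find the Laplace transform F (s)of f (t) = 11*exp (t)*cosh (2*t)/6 11*(s - 1)/ (6*( (s - 1)^2-4))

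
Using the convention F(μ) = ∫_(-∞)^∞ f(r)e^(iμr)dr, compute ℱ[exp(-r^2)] sqrt(pi) * exp(-μ^2/4)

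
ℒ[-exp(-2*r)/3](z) -1/(3*z + 6)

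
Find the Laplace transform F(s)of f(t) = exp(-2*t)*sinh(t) 1/((s + 2)^2 - 1)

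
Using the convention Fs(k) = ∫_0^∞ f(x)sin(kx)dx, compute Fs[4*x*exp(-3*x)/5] 24*k/(5*(k^2 + 9)^2)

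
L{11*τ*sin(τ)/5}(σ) 22*σ/(5*(σ^2 + 1)^2)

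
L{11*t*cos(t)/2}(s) 11*(s^2 - 1)/(2*(s^2+1)^2)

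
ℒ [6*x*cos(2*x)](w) 6*(w^2 - 4)/(w^2+4)^2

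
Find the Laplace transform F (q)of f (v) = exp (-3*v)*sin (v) 1/ ( (q + 3)^2 + 1)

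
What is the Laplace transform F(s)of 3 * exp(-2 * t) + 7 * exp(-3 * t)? 7/(s + 3) + 3/(s + 2)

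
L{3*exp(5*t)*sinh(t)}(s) 3/((s - 5)^2 - 1)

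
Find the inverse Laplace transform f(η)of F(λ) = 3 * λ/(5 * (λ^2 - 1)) 3 * cosh(η)/5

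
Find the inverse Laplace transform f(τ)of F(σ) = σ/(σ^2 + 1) cos(τ)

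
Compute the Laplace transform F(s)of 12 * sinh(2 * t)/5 24/(5 * (s^2 - 4))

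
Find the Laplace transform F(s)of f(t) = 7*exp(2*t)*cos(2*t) 7*(s - 2)/((s - 2)^2 + 4)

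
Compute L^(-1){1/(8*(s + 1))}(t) exp(-t)/8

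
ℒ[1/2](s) 1/ (2*s)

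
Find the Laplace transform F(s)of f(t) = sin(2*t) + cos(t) s/(s^2 + 1) + 2/(s^2 + 4)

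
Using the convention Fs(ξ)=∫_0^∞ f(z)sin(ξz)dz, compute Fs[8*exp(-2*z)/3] 8*ξ/(3*(ξ^2 + 4))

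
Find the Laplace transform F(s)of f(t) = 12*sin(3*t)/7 36/(7*(s^2 + 9))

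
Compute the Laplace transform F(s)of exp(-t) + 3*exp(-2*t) 3/(s + 2) + 1/(s + 1)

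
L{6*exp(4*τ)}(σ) 6/(σ - 4)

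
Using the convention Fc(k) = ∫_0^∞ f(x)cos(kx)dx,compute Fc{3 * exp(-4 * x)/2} 6/(k^2+16)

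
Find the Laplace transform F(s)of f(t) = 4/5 4/(5 * s)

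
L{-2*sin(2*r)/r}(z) -2*atan(2/z)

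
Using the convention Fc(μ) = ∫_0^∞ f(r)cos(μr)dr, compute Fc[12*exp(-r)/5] 12/(5*(μ^2+1))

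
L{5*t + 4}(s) 4/s + 5/s^2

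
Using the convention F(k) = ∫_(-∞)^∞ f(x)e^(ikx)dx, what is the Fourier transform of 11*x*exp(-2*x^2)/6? 11*sqrt(2)*I*sqrt(pi)*k*exp(-k^2/8)/48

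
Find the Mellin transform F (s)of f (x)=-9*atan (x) 9*pi*sec (pi*s/2)/ (2*s)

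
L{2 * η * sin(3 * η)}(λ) 12 * λ/(λ^2 + 9)^2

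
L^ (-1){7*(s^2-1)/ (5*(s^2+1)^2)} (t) 7*t*cos (t)/5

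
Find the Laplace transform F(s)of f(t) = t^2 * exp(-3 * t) 2/(s + 3)^3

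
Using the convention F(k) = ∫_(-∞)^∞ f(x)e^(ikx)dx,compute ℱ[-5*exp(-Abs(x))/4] -5/(2*k^2 + 2)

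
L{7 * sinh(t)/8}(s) 7/(8 * (s^2 - 1))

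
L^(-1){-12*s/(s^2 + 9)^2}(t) -2*t*sin(3*t)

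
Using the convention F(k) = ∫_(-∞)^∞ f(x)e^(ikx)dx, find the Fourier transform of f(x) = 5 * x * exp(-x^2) 5 * I * sqrt(pi) * k * exp(-k^2/4)/2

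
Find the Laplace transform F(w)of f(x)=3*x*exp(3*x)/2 3/(2*(w - 3)^2)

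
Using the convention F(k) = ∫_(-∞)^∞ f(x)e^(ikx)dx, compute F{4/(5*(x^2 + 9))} 4*pi*exp(-3*Abs(k))/15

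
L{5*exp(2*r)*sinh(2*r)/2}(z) 5/(z*(z - 4))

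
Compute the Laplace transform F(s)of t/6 1/(6 * s^2)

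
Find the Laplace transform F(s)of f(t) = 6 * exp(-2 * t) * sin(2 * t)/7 12/(7 * ((s + 2)^2 + 4))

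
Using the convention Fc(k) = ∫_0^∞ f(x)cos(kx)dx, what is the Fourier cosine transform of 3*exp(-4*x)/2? 6/(k^2 + 16)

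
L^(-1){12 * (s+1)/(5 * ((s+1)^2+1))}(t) 12 * exp(-t) * cos(t)/5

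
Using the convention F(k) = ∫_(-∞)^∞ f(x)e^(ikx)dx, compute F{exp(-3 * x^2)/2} sqrt(3) * sqrt(pi) * exp(-k^2/12)/6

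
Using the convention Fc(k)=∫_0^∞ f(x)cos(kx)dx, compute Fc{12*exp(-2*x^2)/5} 3*sqrt(2)*sqrt(pi)*exp(-k^2/8)/5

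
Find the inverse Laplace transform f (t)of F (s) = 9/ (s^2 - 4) 9 * sinh (2 * t)/2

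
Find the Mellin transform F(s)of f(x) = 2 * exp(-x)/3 2 * gamma(s)/3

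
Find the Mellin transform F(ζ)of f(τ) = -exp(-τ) -gamma(ζ)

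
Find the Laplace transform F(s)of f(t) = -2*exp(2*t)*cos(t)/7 2*(2 - s)/(7*((s - 2)^2 + 1))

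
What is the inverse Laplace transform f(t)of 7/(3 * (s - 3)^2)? 7 * t * exp(3 * t)/3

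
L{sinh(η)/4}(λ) 1/(4 * (λ^2 - 1))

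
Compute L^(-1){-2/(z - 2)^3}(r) -r^2 * exp(2 * r)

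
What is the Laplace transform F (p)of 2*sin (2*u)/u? 2*atan (2/p)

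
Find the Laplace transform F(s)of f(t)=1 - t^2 1/s - 2/s^3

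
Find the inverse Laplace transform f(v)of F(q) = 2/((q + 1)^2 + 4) exp(-v)*sin(2*v)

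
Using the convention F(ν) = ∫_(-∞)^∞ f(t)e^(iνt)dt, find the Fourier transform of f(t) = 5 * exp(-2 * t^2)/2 5 * sqrt(2) * sqrt(pi) * exp(-ν^2/8)/4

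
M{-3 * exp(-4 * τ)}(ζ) -3 * gamma(ζ)/4^ζ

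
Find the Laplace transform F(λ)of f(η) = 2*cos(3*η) 2*λ/(λ^2+9)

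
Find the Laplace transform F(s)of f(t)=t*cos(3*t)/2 (s^2 - 9)/(2*(s^2+9)^2)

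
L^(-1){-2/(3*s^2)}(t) -2*t/3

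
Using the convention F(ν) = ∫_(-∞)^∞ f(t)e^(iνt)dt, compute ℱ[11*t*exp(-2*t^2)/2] 11*sqrt(2)*I*sqrt(pi)*ν*exp(-ν^2/8)/16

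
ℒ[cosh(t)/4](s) s/(4*(s^2 - 1))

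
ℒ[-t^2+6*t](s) 6/s^2 - 2/s^3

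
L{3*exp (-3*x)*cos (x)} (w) 3*(w+3)/ ( (w+3)^2+1)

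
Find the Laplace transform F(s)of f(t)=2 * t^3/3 4/s^4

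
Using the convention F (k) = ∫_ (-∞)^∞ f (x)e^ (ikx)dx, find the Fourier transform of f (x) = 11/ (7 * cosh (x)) 11 * pi/ (7 * cosh (pi * k/2))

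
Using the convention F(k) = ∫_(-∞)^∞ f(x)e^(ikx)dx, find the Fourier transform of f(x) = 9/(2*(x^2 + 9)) 3*pi*exp(-3*Abs(k))/2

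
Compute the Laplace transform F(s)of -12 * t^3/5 -72/(5 * s^4)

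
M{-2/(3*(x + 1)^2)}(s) 2*pi*(s - 1)/(3*sin(pi*s))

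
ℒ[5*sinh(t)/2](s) 5/(2*(s^2 - 1))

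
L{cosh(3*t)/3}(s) s/(3*(s^2-9))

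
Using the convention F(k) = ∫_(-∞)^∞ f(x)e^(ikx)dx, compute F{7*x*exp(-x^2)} 7*I*sqrt(pi)*k*exp(-k^2/4)/2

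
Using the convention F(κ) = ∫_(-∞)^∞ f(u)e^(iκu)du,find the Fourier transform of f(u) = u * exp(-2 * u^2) sqrt(2) * I * sqrt(pi) * κ * exp(-κ^2/8)/8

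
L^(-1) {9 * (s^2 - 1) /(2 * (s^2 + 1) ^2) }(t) 9 * t * cos(t) /2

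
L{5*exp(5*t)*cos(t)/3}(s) 5*(s - 5)/(3*((s - 5)^2 + 1))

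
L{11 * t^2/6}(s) 11/(3 * s^3)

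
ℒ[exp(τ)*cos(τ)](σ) (σ - 1)/((σ - 1)^2 + 1)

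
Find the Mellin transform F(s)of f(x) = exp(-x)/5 gamma(s)/5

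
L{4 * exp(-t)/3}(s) 4/(3 * (s + 1))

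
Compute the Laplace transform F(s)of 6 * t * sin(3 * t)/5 36 * s/(5 * (s^2 + 9)^2)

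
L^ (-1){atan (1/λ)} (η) sin (η)/η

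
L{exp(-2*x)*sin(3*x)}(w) 3/((w+2)^2+9)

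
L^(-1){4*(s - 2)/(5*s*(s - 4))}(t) 4*exp(2*t)*cosh(2*t)/5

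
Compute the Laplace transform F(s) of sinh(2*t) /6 1/(3*(s^2 - 4) ) 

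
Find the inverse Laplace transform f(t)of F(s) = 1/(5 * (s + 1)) exp(-t)/5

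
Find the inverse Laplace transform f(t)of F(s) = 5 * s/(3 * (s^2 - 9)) 5 * cosh(3 * t)/3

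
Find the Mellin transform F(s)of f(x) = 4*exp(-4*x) 2^(2 - 2*s)*gamma(s)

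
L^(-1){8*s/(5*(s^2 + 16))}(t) 8*cos(4*t)/5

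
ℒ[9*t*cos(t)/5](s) 9*(s^2 - 1)/(5*(s^2 + 1)^2)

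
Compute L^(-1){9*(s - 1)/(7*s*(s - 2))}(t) 9*exp(t)*cosh(t)/7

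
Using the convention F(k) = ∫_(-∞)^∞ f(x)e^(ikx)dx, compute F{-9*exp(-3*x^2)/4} -3*sqrt(3)*sqrt(pi)*exp(-k^2/12)/4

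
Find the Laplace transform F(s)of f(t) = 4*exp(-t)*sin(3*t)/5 12/(5*((s + 1)^2 + 9))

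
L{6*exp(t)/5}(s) 6/(5*(s - 1))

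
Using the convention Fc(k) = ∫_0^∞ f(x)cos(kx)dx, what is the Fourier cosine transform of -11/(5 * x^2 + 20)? -11 * pi * exp(-2 * k)/20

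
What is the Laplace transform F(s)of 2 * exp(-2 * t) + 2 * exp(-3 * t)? 2/(s + 2) + 2/(s + 3)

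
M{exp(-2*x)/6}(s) gamma(s)/(6*2^s)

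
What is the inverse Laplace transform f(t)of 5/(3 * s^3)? 5 * t^2/6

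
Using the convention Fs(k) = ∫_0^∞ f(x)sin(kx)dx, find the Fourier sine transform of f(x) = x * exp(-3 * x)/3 2 * k/(k^2 + 9)^2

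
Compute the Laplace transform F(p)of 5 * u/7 5/(7 * p^2)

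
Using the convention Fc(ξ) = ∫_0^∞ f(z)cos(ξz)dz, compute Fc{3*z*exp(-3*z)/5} 3*(9 - ξ^2)/(5*(ξ^2 + 9)^2)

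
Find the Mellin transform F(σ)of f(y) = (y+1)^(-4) gamma(σ)*gamma(4 - σ)/6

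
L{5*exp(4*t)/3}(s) 5/(3*(s - 4))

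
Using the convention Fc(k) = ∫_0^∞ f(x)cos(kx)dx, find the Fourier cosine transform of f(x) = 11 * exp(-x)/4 11/(4 * (k^2 + 1))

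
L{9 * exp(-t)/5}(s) 9/(5 * (s+1))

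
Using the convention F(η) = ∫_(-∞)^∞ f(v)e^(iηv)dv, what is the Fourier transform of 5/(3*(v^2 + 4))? 5*pi*exp(-2*Abs(η))/6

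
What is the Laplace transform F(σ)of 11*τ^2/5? 22/(5*σ^3)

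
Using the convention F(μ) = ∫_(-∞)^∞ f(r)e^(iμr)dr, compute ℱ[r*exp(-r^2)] I*sqrt(pi)*μ*exp(-μ^2/4)/2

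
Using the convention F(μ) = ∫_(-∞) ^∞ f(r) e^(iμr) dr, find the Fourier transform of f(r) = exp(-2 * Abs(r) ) 4/(μ^2+4) 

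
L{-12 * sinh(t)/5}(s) -12/(5 * s^2 - 5)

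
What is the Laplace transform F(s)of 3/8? 3/(8*s)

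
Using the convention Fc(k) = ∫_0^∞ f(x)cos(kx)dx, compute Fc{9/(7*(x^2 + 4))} 9*pi*exp(-2*k)/28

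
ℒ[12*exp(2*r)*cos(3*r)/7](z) 12*(z - 2)/(7*((z - 2)^2+9))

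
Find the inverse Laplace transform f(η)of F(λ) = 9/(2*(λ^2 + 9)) 3*sin(3*η)/2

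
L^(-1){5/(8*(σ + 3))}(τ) 5*exp(-3*τ)/8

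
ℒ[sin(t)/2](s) 1/(2 * (s^2 + 1))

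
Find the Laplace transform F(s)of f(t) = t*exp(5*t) (s - 5)^(-2)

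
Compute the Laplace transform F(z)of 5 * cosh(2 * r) 5 * z/(z^2 - 4)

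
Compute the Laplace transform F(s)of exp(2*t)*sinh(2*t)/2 1/(s*(s - 4))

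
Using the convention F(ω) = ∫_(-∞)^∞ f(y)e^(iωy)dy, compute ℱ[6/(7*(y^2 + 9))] 2*pi*exp(-3*Abs(ω))/7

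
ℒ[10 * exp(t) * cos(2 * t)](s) 10 * (s - 1)/((s - 1)^2 + 4)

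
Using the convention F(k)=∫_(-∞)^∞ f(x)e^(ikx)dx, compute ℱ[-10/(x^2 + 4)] -5 * pi * exp(-2 * Abs(k))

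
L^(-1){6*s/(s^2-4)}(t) 6*cosh(2*t)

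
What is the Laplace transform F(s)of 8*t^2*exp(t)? 16/(s - 1)^3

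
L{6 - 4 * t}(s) 6/s - 4/s^2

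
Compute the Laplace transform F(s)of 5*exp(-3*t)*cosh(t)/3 5*(s + 3)/(3*((s + 3)^2 - 1))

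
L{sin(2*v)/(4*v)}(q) atan(2/q)/4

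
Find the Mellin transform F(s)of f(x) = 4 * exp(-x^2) 2 * gamma(s/2)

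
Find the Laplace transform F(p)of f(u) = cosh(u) p/(p^2 - 1)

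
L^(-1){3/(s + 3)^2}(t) 3 * t * exp(-3 * t)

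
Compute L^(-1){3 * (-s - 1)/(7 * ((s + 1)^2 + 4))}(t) -3 * exp(-t) * cos(2 * t)/7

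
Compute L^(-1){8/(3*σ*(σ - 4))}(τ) 4*exp(2*τ)*sinh(2*τ)/3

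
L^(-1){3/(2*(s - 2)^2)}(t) 3*t*exp(2*t)/2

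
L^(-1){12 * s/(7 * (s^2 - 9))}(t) 12 * cosh(3 * t)/7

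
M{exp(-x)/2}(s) gamma(s)/2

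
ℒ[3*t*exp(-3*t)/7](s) 3/(7*(s + 3)^2)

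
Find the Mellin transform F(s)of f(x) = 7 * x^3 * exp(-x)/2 7 * gamma(s + 3)/2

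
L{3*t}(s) 3/s^2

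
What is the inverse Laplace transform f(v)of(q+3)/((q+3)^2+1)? exp(-3*v)*cos(v)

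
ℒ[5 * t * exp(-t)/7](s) 5/(7 * (s + 1)^2)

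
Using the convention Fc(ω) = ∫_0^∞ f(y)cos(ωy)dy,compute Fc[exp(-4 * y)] 4/(ω^2+16)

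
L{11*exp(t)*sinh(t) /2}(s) 11/(2*s*(s - 2) ) 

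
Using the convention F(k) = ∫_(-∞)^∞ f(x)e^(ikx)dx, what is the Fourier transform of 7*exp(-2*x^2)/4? 7*sqrt(2)*sqrt(pi)*exp(-k^2/8)/8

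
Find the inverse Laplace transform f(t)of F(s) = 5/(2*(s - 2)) 5*exp(2*t)/2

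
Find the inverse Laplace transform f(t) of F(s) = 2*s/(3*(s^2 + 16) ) 2*cos(4*t) /3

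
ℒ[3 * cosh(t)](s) 3 * s/(s^2 - 1)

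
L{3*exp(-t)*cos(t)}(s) 3*(s + 1)/((s + 1)^2 + 1)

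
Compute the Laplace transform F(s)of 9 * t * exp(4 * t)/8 9/(8 * (s - 4)^2)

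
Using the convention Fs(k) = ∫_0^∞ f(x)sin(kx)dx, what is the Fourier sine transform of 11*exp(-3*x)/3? 11*k/(3*(k^2 + 9))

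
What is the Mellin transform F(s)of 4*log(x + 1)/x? -4*pi*csc(pi*s)/(s - 1)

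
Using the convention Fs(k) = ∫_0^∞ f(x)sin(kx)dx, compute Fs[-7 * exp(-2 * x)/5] -7 * k/(5 * k^2 + 20)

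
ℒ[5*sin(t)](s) 5/(s^2 + 1)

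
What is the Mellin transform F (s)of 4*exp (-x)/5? 4*gamma (s)/5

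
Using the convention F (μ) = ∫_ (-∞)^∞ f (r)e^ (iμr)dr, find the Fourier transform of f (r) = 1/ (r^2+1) pi*exp (-Abs (μ))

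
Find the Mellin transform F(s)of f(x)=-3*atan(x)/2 3*pi*sec(pi*s/2)/(4*s)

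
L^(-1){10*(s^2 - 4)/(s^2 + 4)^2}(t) 10*t*cos(2*t)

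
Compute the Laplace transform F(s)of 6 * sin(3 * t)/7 18/(7 * (s^2 + 9))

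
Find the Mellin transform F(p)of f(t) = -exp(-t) -gamma(p)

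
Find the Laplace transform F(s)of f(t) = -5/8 -5/(8 * s)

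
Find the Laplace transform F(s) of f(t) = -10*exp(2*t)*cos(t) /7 10*(2 - s) /(7*((s - 2) ^2 + 1) ) 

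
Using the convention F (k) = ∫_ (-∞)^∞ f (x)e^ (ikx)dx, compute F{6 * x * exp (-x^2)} 3 * I * sqrt (pi) * k * exp (-k^2/4)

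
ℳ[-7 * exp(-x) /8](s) -7 * gamma(s) /8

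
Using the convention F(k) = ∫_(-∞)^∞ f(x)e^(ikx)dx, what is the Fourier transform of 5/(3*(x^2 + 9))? 5*pi*exp(-3*Abs(k))/9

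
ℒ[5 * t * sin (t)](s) 10 * s/ (s^2+1)^2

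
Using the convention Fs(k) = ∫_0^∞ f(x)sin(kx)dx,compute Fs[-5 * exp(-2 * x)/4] -5 * k/(4 * k^2+16)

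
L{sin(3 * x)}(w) 3/(w^2 + 9)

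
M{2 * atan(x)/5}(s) -pi * sec(pi * s/2)/(5 * s)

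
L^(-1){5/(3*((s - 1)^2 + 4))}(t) 5*exp(t)*sin(2*t)/6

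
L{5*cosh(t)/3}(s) 5*s/(3*(s^2 - 1))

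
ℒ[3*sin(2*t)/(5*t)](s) 3*atan(2/s)/5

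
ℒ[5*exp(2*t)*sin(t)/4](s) 5/(4*((s - 2)^2 + 1))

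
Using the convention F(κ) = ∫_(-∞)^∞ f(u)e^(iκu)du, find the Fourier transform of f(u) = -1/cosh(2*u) -pi/(2*cosh(pi*κ/4))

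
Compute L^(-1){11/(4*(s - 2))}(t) 11*exp(2*t)/4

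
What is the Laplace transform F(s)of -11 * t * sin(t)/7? -22 * s/(7 * (s^2+1)^2)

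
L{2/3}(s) 2/(3 * s)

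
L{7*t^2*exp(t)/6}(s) 7/(3*(s - 1)^3)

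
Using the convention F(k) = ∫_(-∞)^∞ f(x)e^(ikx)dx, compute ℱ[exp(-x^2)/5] sqrt(pi) * exp(-k^2/4)/5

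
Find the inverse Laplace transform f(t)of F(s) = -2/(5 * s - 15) -2 * exp(3 * t)/5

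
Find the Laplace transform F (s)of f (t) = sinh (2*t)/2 1/ (s^2 - 4)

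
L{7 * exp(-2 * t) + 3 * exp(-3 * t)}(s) 7/(s + 2) + 3/(s + 3)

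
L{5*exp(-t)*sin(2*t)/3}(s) 10/(3*((s + 1)^2 + 4))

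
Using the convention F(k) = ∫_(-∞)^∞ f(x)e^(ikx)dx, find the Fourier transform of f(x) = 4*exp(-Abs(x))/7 8/(7*(k^2 + 1))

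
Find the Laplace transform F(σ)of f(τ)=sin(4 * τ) 4/(σ^2 + 16)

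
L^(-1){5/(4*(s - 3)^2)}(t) 5*t*exp(3*t)/4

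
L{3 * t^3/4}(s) 9/(2 * s^4)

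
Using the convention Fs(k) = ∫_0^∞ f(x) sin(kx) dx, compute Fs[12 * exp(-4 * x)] 12 * k/(k^2 + 16) 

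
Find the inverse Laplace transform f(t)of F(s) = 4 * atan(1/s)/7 4 * sin(t)/(7 * t)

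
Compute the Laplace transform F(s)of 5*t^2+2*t 2/s^2+10/s^3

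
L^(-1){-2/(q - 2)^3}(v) -v^2*exp(2*v)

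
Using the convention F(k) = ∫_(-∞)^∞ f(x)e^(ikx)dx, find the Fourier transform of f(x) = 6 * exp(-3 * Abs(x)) 36/(k^2+9)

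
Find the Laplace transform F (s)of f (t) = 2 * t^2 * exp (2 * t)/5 4/ (5 * (s - 2)^3)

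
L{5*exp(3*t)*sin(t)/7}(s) 5/(7*((s - 3)^2 + 1))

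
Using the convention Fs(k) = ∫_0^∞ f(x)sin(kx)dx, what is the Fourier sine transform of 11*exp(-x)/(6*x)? 11*atan(k)/6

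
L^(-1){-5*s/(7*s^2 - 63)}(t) -5*cosh(3*t)/7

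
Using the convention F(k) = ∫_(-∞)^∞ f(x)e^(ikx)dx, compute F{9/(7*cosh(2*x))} 9*pi/(14*cosh(pi*k/4))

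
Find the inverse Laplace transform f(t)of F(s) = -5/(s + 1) -5 * exp(-t)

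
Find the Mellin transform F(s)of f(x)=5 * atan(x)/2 -5 * pi * sec(pi * s/2)/(4 * s)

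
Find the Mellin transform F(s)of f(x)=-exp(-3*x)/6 -gamma(s)/(6*3^s)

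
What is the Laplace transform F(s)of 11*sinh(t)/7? 11/(7*(s^2-1))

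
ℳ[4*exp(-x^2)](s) 2*gamma(s/2)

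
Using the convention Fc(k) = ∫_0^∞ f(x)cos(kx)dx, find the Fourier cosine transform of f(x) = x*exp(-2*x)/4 (4 - k^2)/(4*(k^2 + 4)^2)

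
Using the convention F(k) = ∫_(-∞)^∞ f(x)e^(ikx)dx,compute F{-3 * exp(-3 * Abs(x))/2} -9/(k^2 + 9)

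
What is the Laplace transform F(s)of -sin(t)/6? -1/(6*s^2 + 6)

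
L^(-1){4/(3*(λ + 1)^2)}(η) 4*η*exp(-η)/3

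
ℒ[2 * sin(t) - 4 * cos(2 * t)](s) 2/(s^2 + 1) - 4 * s/(s^2 + 4)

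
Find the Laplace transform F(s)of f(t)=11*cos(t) 11*s/(s^2+1)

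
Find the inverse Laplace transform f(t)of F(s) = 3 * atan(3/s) 3 * sin(3 * t)/t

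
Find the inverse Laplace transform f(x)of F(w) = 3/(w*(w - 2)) 3*exp(x)*sinh(x)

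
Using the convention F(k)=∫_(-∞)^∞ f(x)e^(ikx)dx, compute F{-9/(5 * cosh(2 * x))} -9 * pi/(10 * cosh(pi * k/4))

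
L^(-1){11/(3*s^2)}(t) 11*t/3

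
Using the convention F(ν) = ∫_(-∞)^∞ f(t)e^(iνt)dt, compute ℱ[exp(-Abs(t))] 2/(ν^2+1)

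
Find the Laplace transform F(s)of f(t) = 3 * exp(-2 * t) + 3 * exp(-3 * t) 3/(s + 2) + 3/(s + 3)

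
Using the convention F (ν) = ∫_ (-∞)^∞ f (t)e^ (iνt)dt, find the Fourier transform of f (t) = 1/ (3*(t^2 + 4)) pi*exp (-2*Abs (ν))/6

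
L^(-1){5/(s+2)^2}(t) 5 * t * exp(-2 * t)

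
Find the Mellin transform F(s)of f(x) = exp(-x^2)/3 gamma(s/2)/6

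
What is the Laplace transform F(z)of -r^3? -6/z^4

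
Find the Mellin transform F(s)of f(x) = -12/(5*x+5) -12*pi*csc(pi*s)/5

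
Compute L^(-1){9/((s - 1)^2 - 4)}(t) 9*exp(t)*sinh(2*t)/2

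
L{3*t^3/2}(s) 9/s^4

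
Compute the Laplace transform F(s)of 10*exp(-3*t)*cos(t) 10*(s + 3)/((s + 3)^2 + 1)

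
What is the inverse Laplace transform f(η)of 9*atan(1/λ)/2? 9*sin(η)/(2*η)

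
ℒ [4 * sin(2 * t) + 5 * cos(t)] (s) 5 * s/(s^2 + 1) + 8/(s^2 + 4)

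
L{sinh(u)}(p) 1/(p^2 - 1)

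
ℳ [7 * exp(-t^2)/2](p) 7 * gamma(p/2)/4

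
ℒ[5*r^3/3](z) 10/z^4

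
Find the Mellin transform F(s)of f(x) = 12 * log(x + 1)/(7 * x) -12 * pi * csc(pi * s)/(7 * s - 7)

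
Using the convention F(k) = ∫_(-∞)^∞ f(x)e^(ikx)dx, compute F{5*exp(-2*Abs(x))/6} 10/(3*(k^2+4))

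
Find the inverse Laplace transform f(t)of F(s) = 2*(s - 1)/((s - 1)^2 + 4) 2*exp(t)*cos(2*t)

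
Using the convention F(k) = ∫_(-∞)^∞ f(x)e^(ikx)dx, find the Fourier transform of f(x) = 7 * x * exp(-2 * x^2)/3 7 * sqrt(2) * I * sqrt(pi) * k * exp(-k^2/8)/24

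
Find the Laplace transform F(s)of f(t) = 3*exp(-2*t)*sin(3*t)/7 9/(7*((s + 2)^2 + 9))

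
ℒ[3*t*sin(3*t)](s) 18*s/(s^2 + 9)^2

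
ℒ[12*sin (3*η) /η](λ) 12*atan (3/λ) 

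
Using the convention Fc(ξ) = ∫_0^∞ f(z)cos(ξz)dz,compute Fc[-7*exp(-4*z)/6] -14/(3*ξ^2 + 48)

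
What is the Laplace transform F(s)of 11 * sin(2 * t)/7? 22/(7 * (s^2 + 4))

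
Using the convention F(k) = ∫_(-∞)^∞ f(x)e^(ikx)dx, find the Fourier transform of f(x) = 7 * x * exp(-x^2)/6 7 * I * sqrt(pi) * k * exp(-k^2/4)/12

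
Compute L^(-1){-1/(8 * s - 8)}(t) -exp(t)/8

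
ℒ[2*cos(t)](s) 2*s/(s^2 + 1)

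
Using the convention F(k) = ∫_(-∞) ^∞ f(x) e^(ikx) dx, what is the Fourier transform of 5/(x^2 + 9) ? 5*pi*exp(-3*Abs(k) ) /3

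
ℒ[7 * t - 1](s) 7/s^2 - 1/s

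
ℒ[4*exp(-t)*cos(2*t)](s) 4*(s+1)/((s+1)^2+4)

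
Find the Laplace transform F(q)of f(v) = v q^(-2)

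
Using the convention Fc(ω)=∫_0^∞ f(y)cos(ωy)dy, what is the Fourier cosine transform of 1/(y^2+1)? pi * exp(-ω)/2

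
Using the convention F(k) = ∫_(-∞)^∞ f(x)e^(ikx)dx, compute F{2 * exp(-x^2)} 2 * sqrt(pi) * exp(-k^2/4)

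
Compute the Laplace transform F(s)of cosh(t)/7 s/(7*(s^2 - 1))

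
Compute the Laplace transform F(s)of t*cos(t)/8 (s^2 - 1)/(8*(s^2+1)^2)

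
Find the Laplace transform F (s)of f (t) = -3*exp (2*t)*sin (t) -3/ ( (s - 2)^2 + 1)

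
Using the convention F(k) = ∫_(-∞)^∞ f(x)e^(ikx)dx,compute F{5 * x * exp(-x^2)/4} 5 * I * sqrt(pi) * k * exp(-k^2/4)/8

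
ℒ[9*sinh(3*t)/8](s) 27/(8*(s^2 - 9))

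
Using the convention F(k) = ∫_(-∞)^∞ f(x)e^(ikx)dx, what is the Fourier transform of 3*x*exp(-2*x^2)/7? 3*sqrt(2)*I*sqrt(pi)*k*exp(-k^2/8)/56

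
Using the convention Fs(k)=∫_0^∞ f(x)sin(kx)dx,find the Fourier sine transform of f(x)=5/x 5 * pi/2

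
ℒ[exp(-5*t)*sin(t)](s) 1/((s + 5)^2 + 1)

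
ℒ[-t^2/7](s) -2/(7*s^3) 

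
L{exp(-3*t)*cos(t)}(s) (s+3)/((s+3)^2+1)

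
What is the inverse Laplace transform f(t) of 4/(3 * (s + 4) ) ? 4 * exp(-4 * t) /3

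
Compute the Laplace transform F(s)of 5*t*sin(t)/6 5*s/(3*(s^2 + 1)^2)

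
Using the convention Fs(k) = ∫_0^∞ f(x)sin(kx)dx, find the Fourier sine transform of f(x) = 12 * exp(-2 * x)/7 12 * k/(7 * (k^2+4))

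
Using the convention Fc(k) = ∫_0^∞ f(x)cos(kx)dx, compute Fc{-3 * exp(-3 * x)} -9/(k^2+9)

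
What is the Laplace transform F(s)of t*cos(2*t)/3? (s^2-4)/(3*(s^2 + 4)^2)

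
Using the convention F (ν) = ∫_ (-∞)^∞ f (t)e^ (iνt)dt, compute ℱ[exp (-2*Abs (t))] 4/ (ν^2 + 4)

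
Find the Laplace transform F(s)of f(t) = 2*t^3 12/s^4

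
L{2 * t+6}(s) 6/s+2/s^2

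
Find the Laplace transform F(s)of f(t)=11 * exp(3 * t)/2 11/(2 * (s - 3))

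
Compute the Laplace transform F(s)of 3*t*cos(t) 3*(s^2-1)/(s^2 + 1)^2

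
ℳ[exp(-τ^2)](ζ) gamma(ζ/2)/2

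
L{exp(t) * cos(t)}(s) (s - 1)/((s - 1)^2 + 1)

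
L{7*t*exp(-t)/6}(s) 7/(6*(s+1)^2)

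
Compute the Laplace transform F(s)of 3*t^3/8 9/(4*s^4)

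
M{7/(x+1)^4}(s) 7*gamma(s)*gamma(4 - s)/6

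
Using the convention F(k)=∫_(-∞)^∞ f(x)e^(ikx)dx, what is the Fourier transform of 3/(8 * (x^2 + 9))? pi * exp(-3 * Abs(k))/8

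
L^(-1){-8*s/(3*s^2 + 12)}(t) -8*cos(2*t)/3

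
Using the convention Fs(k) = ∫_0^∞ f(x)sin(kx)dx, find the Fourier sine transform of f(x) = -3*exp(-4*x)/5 -3*k/(5*k^2 + 80)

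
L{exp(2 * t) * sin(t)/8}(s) 1/(8 * ((s - 2)^2 + 1))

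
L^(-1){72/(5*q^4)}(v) 12*v^3/5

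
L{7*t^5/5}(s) 168/s^6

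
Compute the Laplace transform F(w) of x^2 2/w^3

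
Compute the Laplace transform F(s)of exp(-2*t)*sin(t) 1/((s + 2)^2 + 1)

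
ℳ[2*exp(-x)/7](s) 2*gamma(s)/7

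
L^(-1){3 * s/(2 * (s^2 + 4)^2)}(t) 3 * t * sin(2 * t)/8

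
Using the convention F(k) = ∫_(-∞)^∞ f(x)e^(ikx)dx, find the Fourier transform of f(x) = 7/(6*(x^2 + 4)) 7*pi*exp(-2*Abs(k))/12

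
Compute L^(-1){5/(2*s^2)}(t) 5*t/2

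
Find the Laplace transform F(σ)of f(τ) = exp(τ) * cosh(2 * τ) (σ - 1)/((σ - 1)^2 - 4)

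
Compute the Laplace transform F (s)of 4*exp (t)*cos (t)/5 4*(s - 1)/ (5*( (s - 1)^2 + 1))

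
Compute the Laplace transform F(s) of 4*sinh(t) 4/(s^2 - 1) 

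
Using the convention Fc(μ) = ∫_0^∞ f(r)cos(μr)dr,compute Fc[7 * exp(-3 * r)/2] 21/(2 * (μ^2+9))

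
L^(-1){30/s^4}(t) 5*t^3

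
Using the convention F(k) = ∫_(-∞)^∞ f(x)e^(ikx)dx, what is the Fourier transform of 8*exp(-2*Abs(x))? 32/(k^2 + 4)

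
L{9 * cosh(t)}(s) 9 * s/(s^2 - 1)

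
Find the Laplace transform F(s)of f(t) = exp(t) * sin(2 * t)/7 2/(7 * ((s - 1)^2 + 4))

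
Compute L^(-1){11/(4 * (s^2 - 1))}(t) 11 * sinh(t)/4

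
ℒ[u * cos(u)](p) (p^2 - 1)/(p^2+1)^2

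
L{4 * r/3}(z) 4/(3 * z^2)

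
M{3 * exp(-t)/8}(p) 3 * gamma(p)/8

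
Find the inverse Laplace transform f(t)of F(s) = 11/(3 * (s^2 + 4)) 11 * sin(2 * t)/6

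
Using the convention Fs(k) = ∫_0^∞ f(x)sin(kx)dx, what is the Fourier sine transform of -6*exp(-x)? -6*k/(k^2 + 1)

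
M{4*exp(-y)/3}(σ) 4*gamma(σ)/3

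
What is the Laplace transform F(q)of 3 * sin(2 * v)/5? 6/(5 * (q^2 + 4))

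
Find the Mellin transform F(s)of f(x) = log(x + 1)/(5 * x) -pi * csc(pi * s)/(5 * s - 5)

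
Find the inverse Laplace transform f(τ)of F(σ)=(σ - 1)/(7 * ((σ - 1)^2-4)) exp(τ) * cosh(2 * τ)/7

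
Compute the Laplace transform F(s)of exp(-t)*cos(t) (s+1)/((s+1)^2+1)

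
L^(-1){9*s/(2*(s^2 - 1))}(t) 9*cosh(t)/2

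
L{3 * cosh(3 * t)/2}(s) 3 * s/(2 * (s^2 - 9))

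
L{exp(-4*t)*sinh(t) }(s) 1/((s+4) ^2 - 1) 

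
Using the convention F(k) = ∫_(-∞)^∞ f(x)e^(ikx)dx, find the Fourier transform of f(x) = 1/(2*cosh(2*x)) pi/(4*cosh(pi*k/4))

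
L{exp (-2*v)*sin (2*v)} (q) 2/ ( (q + 2)^2 + 4)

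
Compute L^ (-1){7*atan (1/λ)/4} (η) 7*sin (η)/ (4*η)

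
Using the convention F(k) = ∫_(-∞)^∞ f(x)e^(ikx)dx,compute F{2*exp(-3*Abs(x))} 12/(k^2 + 9)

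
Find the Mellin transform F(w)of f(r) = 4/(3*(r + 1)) 4*pi*csc(pi*w)/3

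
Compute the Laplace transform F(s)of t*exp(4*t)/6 1/(6*(s - 4)^2)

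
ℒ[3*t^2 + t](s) s^(-2) + 6/s^3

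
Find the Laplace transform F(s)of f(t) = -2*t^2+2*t 2/s^2 - 4/s^3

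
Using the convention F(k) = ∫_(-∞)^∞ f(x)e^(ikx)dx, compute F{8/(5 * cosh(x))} 8 * pi/(5 * cosh(pi * k/2))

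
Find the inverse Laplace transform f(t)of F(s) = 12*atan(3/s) 12*sin(3*t)/t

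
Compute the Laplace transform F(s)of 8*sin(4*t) 32/(s^2 + 16)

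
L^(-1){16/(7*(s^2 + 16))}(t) 4*sin(4*t)/7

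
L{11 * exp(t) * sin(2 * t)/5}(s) 22/(5 * ((s - 1)^2 + 4))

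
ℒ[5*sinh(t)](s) 5/(s^2 - 1)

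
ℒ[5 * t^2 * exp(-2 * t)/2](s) 5/(s+2)^3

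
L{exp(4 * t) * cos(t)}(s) (s - 4)/((s - 4)^2+1)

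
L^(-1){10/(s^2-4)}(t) 5*sinh(2*t)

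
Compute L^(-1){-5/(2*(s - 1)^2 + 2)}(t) -5*exp(t)*sin(t)/2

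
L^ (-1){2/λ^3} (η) η^2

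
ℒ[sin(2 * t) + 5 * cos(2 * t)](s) 5 * s/(s^2 + 4) + 2/(s^2 + 4)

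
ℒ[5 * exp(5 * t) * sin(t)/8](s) 5/(8 * ((s - 5)^2 + 1))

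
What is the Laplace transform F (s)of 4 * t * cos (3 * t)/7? 4 * (s^2 - 9)/ (7 * (s^2 + 9)^2)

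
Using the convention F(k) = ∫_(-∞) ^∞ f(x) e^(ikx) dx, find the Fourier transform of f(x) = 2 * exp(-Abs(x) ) 4/(k^2 + 1) 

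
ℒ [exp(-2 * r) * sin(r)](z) 1/((z + 2)^2 + 1)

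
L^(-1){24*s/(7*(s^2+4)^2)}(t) 6*t*sin(2*t)/7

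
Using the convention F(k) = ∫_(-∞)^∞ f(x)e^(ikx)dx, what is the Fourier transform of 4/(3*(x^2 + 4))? 2*pi*exp(-2*Abs(k))/3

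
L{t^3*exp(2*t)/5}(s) 6/(5*(s - 2)^4)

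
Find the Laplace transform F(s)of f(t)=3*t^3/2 9/s^4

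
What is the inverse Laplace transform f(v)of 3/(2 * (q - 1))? 3 * exp(v)/2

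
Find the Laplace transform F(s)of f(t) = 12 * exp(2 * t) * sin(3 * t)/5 36/(5 * ((s - 2)^2 + 9))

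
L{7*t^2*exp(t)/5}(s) 14/(5*(s - 1)^3)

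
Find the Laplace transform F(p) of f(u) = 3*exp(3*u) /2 3/(2*(p - 3) ) 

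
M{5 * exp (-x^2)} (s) 5 * gamma (s/2)/2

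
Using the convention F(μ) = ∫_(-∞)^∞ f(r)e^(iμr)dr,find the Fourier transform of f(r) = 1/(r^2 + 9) pi*exp(-3*Abs(μ))/3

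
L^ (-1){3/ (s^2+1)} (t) 3*sin (t)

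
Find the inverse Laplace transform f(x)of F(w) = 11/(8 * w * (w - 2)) 11 * exp(x) * sinh(x)/8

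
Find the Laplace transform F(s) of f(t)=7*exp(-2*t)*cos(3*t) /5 7*(s + 2) /(5*((s + 2) ^2 + 9) ) 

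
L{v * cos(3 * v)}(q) (q^2 - 9)/(q^2 + 9)^2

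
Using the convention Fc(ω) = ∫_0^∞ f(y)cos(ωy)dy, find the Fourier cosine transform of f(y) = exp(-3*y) 3/(ω^2 + 9)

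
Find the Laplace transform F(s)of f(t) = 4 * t 4/s^2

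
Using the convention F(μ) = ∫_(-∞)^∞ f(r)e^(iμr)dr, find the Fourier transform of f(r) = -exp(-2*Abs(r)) -4/(μ^2 + 4)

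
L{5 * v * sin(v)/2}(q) 5 * q/(q^2 + 1)^2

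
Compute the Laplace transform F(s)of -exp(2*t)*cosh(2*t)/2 (2 - s)/(2*s*(s - 4))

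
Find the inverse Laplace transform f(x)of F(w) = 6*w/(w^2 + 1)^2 3*x*sin(x)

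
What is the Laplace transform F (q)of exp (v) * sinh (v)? 1/ (q * (q - 2))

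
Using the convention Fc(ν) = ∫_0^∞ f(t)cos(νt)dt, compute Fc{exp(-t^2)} sqrt(pi)*exp(-ν^2/4)/2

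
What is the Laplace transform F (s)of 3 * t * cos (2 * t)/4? 3 * (s^2 - 4)/ (4 * (s^2 + 4)^2)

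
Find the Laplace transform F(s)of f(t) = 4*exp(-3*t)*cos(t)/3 4*(s + 3)/(3*((s + 3)^2 + 1))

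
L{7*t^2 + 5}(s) 14/s^3 + 5/s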